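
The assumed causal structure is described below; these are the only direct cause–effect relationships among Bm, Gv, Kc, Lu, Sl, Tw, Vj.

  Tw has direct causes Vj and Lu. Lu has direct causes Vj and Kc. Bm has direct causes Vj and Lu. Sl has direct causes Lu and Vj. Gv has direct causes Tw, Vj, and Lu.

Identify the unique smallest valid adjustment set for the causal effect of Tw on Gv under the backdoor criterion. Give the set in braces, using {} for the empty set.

Variables eligible for adjustment (non-descendants of Tw, excluding Tw and Gv): {Bm, Kc, Lu, Sl, Vj}.
Backdoor paths from Tw to Gv:
  P1: Tw <- Vj -> Lu -> Gv
  P2: Tw <- Vj -> Bm <- Lu -> Gv
  P3: Tw <- Vj -> Gv
  P4: Tw <- Vj -> Sl <- Lu -> Gv
  P5: Tw <- Lu <- Vj -> Gv
  P6: Tw <- Lu -> Bm <- Vj -> Gv
  P7: Tw <- Lu -> Gv
  P8: Tw <- Lu -> Sl <- Vj -> Gv
The empty set is not sufficient: P1 (Tw <- Vj -> Lu -> Gv) has no collider blocking it and no conditioned non-collider, so it is open.
Try {Lu, Vj}:
  P1: blocked at fork node Vj ∈ conditioning set.
  P2: blocked at fork node Vj ∈ conditioning set.
  P3: blocked at fork node Vj ∈ conditioning set.
  P4: blocked at fork node Vj ∈ conditioning set.
  P5: blocked at chain node Lu ∈ conditioning set.
  P6: blocked at fork node Lu ∈ conditioning set.
  P7: blocked at fork node Lu ∈ conditioning set.
  P8: blocked at fork node Lu ∈ conditioning set.
{Lu, Vj} contains no descendant of Tw and blocks every backdoor path.
Every element of {Lu, Vj} is needed (dropping Lu leaves P7 open; dropping Vj leaves P3 open), so no proper subset is valid.
Among all size-2 subsets of the eligible variables, only {Lu, Vj} blocks every backdoor path, so it is the unique smallest valid adjustment set.

{Lu, Vj}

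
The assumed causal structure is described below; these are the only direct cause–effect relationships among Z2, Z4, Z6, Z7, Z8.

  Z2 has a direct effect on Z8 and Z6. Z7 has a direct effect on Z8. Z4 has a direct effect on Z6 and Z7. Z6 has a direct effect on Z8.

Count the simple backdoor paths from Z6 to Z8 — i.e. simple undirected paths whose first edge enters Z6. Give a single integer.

A backdoor path from Z6 to Z8 is any simple undirected path whose first edge points into Z6 (i.e. leaves Z6 via a parent).
Parents of Z6: {Z2, Z4}.
Enumerating:
  P1: Z6 <- Z4 -> Z7 -> Z8
  P2: Z6 <- Z2 -> Z8
That exhausts the simple backdoor paths. Count: 2.

2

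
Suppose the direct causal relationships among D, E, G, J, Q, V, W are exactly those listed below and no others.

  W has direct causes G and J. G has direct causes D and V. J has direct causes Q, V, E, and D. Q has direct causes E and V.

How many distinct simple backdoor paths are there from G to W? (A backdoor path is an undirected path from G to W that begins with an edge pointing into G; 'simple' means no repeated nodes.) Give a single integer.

A backdoor path from G to W is any simple undirected path whose first edge points into G (i.e. leaves G via a parent).
Parents of G: {D, V}.
Enumerating:
  P1: G <- V -> Q <- E -> J -> W
  P2: G <- V -> Q -> J -> W
  P3: G <- V -> J -> W
  P4: G <- D -> J -> W
That exhausts the simple backdoor paths. Count: 4.

4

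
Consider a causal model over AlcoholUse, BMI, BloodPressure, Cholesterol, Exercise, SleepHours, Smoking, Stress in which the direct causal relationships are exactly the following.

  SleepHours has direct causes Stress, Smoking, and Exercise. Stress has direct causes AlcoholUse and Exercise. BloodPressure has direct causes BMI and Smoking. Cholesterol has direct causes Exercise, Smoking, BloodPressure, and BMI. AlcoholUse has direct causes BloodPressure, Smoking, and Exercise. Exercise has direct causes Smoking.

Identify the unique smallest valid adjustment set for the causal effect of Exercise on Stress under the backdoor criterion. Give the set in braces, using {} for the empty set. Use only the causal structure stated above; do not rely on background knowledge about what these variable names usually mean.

{Smoking}

Variables eligible for adjustment (non-descendants of Exercise, excluding Exercise and Stress): {BMI, BloodPressure, Smoking}.
Backdoor paths from Exercise to Stress:
  P1: Exercise <- Smoking -> BloodPressure -> AlcoholUse -> Stress
  P2: Exercise <- Smoking -> AlcoholUse -> Stress
  P3: Exercise <- Smoking -> SleepHours <- Stress
  P4: Exercise <- Smoking -> Cholesterol <- BMI -> BloodPressure -> AlcoholUse -> Stress
  P5: Exercise <- Smoking -> Cholesterol <- BloodPressure -> AlcoholUse -> Stress
The empty set is not sufficient: P1 (Exercise <- Smoking -> BloodPressure -> AlcoholUse -> Stress) has no collider blocking it and no conditioned non-collider, so it is open.
Try {Smoking}:
  P1: blocked at fork node Smoking ∈ conditioning set.
  P2: blocked at fork node Smoking ∈ conditioning set.
  P3: blocked at fork node Smoking ∈ conditioning set.
  P4: blocked at fork node Smoking ∈ conditioning set.
  P5: blocked at fork node Smoking ∈ conditioning set.
{Smoking} contains no descendant of Exercise and blocks every backdoor path.
No other singleton works — e.g. {BMI} leaves P1 open — so {Smoking} is the unique smallest valid adjustment set.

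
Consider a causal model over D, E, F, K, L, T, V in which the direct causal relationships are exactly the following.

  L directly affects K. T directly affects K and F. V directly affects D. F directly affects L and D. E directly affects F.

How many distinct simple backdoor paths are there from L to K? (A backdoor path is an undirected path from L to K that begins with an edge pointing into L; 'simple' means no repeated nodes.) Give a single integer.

1

A backdoor path from L to K is any simple undirected path whose first edge points into L (i.e. leaves L via a parent).
Parents of L: {F}.
Enumerating:
  P1: L <- F <- T -> K
That exhausts the simple backdoor paths. Count: 1.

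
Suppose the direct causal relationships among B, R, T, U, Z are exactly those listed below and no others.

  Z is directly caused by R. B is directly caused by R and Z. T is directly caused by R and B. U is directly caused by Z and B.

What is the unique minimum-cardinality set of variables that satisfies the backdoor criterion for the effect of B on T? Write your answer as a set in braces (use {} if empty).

{R}

Variables eligible for adjustment (non-descendants of B, excluding B and T): {R, Z}.
Backdoor paths from B to T:
  P1: B <- R -> T
  P2: B <- Z <- R -> T
The empty set is not sufficient: P1 (B <- R -> T) has no collider blocking it and no conditioned non-collider, so it is open.
Try {R}:
  P1: blocked at fork node R ∈ conditioning set.
  P2: blocked at fork node R ∈ conditioning set.
{R} contains no descendant of B and blocks every backdoor path.
No other singleton works — e.g. {Z} leaves P1 open — so {R} is the unique smallest valid adjustment set.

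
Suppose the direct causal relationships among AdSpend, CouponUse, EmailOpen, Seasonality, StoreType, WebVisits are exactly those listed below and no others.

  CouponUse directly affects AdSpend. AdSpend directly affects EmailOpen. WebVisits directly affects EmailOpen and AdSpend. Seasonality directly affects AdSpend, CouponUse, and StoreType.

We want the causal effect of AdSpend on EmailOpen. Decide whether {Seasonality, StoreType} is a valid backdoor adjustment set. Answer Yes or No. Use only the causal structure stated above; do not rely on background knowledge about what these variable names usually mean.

Backdoor paths from AdSpend to EmailOpen (paths whose first edge points into AdSpend):
  P1: AdSpend <- WebVisits -> EmailOpen
Condition 1 (no descendant of AdSpend in the set): holds — descendants of AdSpend are {EmailOpen}; none are in {Seasonality, StoreType}.
Condition 2 (every backdoor path blocked by {Seasonality, StoreType}):
  P1: open — no interior node is in the conditioning set.
{Seasonality, StoreType} does not satisfy the backdoor criterion.

No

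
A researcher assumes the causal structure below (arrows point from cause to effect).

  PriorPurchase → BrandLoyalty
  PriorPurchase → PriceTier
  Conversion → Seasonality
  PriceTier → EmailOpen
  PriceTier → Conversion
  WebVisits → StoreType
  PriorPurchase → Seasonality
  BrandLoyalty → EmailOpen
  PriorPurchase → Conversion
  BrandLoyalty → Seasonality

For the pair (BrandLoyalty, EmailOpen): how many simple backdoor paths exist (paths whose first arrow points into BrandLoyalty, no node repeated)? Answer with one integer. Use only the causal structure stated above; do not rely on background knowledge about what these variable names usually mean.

A backdoor path from BrandLoyalty to EmailOpen is any simple undirected path whose first edge points into BrandLoyalty (i.e. leaves BrandLoyalty via a parent).
Parents of BrandLoyalty: {PriorPurchase}.
Enumerating:
  P1: BrandLoyalty <- PriorPurchase -> PriceTier -> EmailOpen
  P2: BrandLoyalty <- PriorPurchase -> Conversion <- PriceTier -> EmailOpen
  P3: BrandLoyalty <- PriorPurchase -> Seasonality <- Conversion <- PriceTier -> EmailOpen
That exhausts the simple backdoor paths. Count: 3.

3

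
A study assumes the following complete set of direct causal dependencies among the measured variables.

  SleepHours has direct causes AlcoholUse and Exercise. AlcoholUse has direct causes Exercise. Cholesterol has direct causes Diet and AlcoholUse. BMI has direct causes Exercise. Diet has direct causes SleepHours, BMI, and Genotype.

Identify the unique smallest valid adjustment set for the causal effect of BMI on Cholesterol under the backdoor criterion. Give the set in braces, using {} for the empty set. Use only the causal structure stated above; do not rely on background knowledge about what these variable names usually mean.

Variables eligible for adjustment (non-descendants of BMI, excluding BMI and Cholesterol): {AlcoholUse, Exercise, Genotype, SleepHours}.
Backdoor paths from BMI to Cholesterol:
  P1: BMI <- Exercise -> AlcoholUse -> SleepHours -> Diet -> Cholesterol
  P2: BMI <- Exercise -> AlcoholUse -> Cholesterol
  P3: BMI <- Exercise -> SleepHours <- AlcoholUse -> Cholesterol
  P4: BMI <- Exercise -> SleepHours -> Diet -> Cholesterol
The empty set is not sufficient: P1 (BMI <- Exercise -> AlcoholUse -> SleepHours -> Diet -> Cholesterol) has no collider blocking it and no conditioned non-collider, so it is open.
Try {Exercise}:
  P1: blocked at fork node Exercise ∈ conditioning set.
  P2: blocked at fork node Exercise ∈ conditioning set.
  P3: blocked at fork node Exercise ∈ conditioning set.
  P4: blocked at fork node Exercise ∈ conditioning set.
{Exercise} contains no descendant of BMI and blocks every backdoor path.
No other singleton works — e.g. {AlcoholUse} leaves P4 open — so {Exercise} is the unique smallest valid adjustment set.

{Exercise}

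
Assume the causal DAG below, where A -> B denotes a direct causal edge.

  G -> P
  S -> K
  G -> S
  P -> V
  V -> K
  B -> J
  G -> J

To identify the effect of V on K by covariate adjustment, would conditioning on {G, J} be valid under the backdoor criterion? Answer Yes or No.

Yes

Backdoor paths from V to K (paths whose first edge points into V):
  P1: V <- P <- G -> S -> K
Condition 1 (no descendant of V in the set): holds — descendants of V are {K}; none are in {G, J}.
Condition 2 (every backdoor path blocked by {G, J}):
  P1: blocked at fork node G ∈ conditioning set.
{G, J} satisfies the backdoor criterion.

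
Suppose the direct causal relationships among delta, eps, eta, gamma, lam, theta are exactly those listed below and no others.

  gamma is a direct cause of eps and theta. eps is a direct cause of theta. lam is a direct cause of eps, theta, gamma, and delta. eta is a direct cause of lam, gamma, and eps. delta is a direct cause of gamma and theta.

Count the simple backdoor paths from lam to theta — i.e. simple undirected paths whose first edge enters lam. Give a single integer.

A backdoor path from lam to theta is any simple undirected path whose first edge points into lam (i.e. leaves lam via a parent).
Parents of lam: {eta}.
Enumerating:
  P1: lam <- eta -> gamma <- delta -> theta
  P2: lam <- eta -> gamma -> eps -> theta
  P3: lam <- eta -> gamma -> theta
  P4: lam <- eta -> eps <- gamma <- delta -> theta
  P5: lam <- eta -> eps <- gamma -> theta
  P6: lam <- eta -> eps -> theta
That exhausts the simple backdoor paths. Count: 6.

6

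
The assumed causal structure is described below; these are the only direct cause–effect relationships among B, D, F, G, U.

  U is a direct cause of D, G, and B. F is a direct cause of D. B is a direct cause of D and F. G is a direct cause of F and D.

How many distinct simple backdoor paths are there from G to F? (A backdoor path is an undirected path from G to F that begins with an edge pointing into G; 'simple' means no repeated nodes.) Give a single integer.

A backdoor path from G to F is any simple undirected path whose first edge points into G (i.e. leaves G via a parent).
Parents of G: {U}.
Enumerating:
  P1: G <- U -> B -> F
  P2: G <- U -> B -> D <- F
  P3: G <- U -> D <- B -> F
  P4: G <- U -> D <- F
That exhausts the simple backdoor paths. Count: 4.

4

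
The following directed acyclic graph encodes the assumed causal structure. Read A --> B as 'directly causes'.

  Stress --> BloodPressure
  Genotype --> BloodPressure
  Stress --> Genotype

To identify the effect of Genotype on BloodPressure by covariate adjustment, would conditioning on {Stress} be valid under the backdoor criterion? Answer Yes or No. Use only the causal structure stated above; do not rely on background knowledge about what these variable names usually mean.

Backdoor paths from Genotype to BloodPressure (paths whose first edge points into Genotype):
  P1: Genotype <- Stress -> BloodPressure
Condition 1 (no descendant of Genotype in the set): holds — descendants of Genotype are {BloodPressure}; none are in {Stress}.
Condition 2 (every backdoor path blocked by {Stress}):
  P1: blocked at fork node Stress ∈ conditioning set.
{Stress} satisfies the backdoor criterion.

Yes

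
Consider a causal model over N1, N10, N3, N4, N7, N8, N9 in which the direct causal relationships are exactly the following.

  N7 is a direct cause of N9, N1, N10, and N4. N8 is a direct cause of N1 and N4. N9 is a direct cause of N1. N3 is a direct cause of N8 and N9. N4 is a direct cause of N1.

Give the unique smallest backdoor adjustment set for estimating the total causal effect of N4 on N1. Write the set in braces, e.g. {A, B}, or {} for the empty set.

Variables eligible for adjustment (non-descendants of N4, excluding N4 and N1): {N10, N3, N7, N8, N9}.
Backdoor paths from N4 to N1:
  P1: N4 <- N7 -> N9 <- N3 -> N8 -> N1
  P2: N4 <- N7 -> N9 -> N1
  P3: N4 <- N7 -> N1
  P4: N4 <- N8 <- N3 -> N9 <- N7 -> N1
  P5: N4 <- N8 <- N3 -> N9 -> N1
  P6: N4 <- N8 -> N1
The empty set is not sufficient: P2 (N4 <- N7 -> N9 -> N1) has no collider blocking it and no conditioned non-collider, so it is open.
Try {N7, N8}:
  P1: blocked at fork node N7 ∈ conditioning set.
  P2: blocked at fork node N7 ∈ conditioning set.
  P3: blocked at fork node N7 ∈ conditioning set.
  P4: blocked at chain node N8 ∈ conditioning set.
  P5: blocked at chain node N8 ∈ conditioning set.
  P6: blocked at fork node N8 ∈ conditioning set.
{N7, N8} contains no descendant of N4 and blocks every backdoor path.
Every element of {N7, N8} is needed (dropping N7 leaves P2 open; dropping N8 leaves P5 open), so no proper subset is valid.
Among all size-2 subsets of the eligible variables, only {N7, N8} blocks every backdoor path, so it is the unique smallest valid adjustment set.

{N7, N8}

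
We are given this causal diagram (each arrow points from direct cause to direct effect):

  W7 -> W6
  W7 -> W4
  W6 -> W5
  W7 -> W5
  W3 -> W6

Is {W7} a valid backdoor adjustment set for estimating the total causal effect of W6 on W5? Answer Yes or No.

Yes

Backdoor paths from W6 to W5 (paths whose first edge points into W6):
  P1: W6 <- W7 -> W5
Condition 1 (no descendant of W6 in the set): holds — descendants of W6 are {W5}; none are in {W7}.
Condition 2 (every backdoor path blocked by {W7}):
  P1: blocked at fork node W7 ∈ conditioning set.
{W7} satisfies the backdoor criterion.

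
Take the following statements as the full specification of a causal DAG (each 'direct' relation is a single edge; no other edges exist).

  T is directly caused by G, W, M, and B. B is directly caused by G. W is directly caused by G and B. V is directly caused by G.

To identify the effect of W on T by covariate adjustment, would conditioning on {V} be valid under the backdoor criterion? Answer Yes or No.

Backdoor paths from W to T (paths whose first edge points into W):
  P1: W <- G -> B -> T
  P2: W <- G -> T
  P3: W <- B <- G -> T
  P4: W <- B -> T
Condition 1 (no descendant of W in the set): holds — descendants of W are {T}; none are in {V}.
Condition 2 (every backdoor path blocked by {V}):
  P1: open — no interior node is in the conditioning set.
  P2: open — no interior node is in the conditioning set.
  P3: open — no interior node is in the conditioning set.
  P4: open — no interior node is in the conditioning set.
{V} does not satisfy the backdoor criterion.

No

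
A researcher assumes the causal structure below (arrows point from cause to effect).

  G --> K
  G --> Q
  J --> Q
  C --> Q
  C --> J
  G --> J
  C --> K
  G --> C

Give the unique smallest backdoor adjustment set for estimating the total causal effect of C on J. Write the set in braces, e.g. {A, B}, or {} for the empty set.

{G}

Variables eligible for adjustment (non-descendants of C, excluding C and J): {G}.
Backdoor paths from C to J:
  P1: C <- G -> J
  P2: C <- G -> Q <- J
The empty set is not sufficient: P1 (C <- G -> J) has no collider blocking it and no conditioned non-collider, so it is open.
Try {G}:
  P1: blocked at fork node G ∈ conditioning set.
  P2: blocked at fork node G ∈ conditioning set.
{G} contains no descendant of C and blocks every backdoor path.
{G} is the unique smallest valid adjustment set.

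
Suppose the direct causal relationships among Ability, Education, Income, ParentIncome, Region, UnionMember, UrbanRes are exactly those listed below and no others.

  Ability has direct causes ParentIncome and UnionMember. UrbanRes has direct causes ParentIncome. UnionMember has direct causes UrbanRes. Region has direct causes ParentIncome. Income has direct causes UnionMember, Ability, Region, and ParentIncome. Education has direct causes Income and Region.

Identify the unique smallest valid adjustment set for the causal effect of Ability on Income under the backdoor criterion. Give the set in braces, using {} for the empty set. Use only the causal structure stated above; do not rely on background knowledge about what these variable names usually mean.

Variables eligible for adjustment (non-descendants of Ability, excluding Ability and Income): {ParentIncome, Region, UnionMember, UrbanRes}.
Backdoor paths from Ability to Income:
  P1: Ability <- ParentIncome -> UrbanRes -> UnionMember -> Income
  P2: Ability <- ParentIncome -> Region -> Income
  P3: Ability <- ParentIncome -> Region -> Education <- Income
  P4: Ability <- ParentIncome -> Income
  P5: Ability <- UnionMember <- UrbanRes <- ParentIncome -> Region -> Income
  P6: Ability <- UnionMember <- UrbanRes <- ParentIncome -> Region -> Education <- Income
  P7: Ability <- UnionMember <- UrbanRes <- ParentIncome -> Income
  P8: Ability <- UnionMember -> Income
The empty set is not sufficient: P1 (Ability <- ParentIncome -> UrbanRes -> UnionMember -> Income) has no collider blocking it and no conditioned non-collider, so it is open.
Try {ParentIncome, UnionMember}:
  P1: blocked at fork node ParentIncome ∈ conditioning set.
  P2: blocked at fork node ParentIncome ∈ conditioning set.
  P3: blocked at fork node ParentIncome ∈ conditioning set.
  P4: blocked at fork node ParentIncome ∈ conditioning set.
  P5: blocked at chain node UnionMember ∈ conditioning set.
  P6: blocked at chain node UnionMember ∈ conditioning set.
  P7: blocked at chain node UnionMember ∈ conditioning set.
  P8: blocked at fork node UnionMember ∈ conditioning set.
{ParentIncome, UnionMember} contains no descendant of Ability and blocks every backdoor path.
Every element of {ParentIncome, UnionMember} is needed (dropping ParentIncome leaves P2 open; dropping UnionMember leaves P8 open), so no proper subset is valid.
Among all size-2 subsets of the eligible variables, only {ParentIncome, UnionMember} blocks every backdoor path, so it is the unique smallest valid adjustment set.

{ParentIncome, UnionMember}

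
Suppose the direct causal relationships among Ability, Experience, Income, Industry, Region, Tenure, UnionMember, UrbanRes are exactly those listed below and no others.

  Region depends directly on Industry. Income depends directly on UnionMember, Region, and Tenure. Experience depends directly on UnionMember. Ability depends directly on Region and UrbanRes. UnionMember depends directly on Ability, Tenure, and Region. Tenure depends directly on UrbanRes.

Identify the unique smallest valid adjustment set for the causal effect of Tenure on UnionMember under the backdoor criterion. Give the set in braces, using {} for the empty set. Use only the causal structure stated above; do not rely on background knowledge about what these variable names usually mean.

Variables eligible for adjustment (non-descendants of Tenure, excluding Tenure and UnionMember): {Ability, Industry, Region, UrbanRes}.
Backdoor paths from Tenure to UnionMember:
  P1: Tenure <- UrbanRes -> Ability <- Region -> UnionMember
  P2: Tenure <- UrbanRes -> Ability <- Region -> Income <- UnionMember
  P3: Tenure <- UrbanRes -> Ability -> UnionMember
The empty set is not sufficient: P3 (Tenure <- UrbanRes -> Ability -> UnionMember) has no collider blocking it and no conditioned non-collider, so it is open.
Try {UrbanRes}:
  P1: blocked at fork node UrbanRes ∈ conditioning set.
  P2: blocked at fork node UrbanRes ∈ conditioning set.
  P3: blocked at fork node UrbanRes ∈ conditioning set.
{UrbanRes} contains no descendant of Tenure and blocks every backdoor path.
No other singleton works — e.g. {Industry} leaves P3 open — so {UrbanRes} is the unique smallest valid adjustment set.

{UrbanRes}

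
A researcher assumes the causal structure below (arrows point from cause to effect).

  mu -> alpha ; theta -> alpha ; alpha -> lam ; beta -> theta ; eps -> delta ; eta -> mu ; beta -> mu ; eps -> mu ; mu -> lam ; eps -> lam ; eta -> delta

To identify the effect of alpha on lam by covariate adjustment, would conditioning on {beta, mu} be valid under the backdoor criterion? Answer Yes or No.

Yes

Backdoor paths from alpha to lam (paths whose first edge points into alpha):
  P1: alpha <- theta <- beta -> mu <- eta -> delta <- eps -> lam
  P2: alpha <- theta <- beta -> mu <- eps -> lam
  P3: alpha <- theta <- beta -> mu -> lam
  P4: alpha <- mu <- eta -> delta <- eps -> lam
  P5: alpha <- mu <- eps -> lam
  P6: alpha <- mu -> lam
Condition 1 (no descendant of alpha in the set): holds — descendants of alpha are {lam}; none are in {beta, mu}.
Condition 2 (every backdoor path blocked by {beta, mu}):
  P1: blocked at fork node beta ∈ conditioning set.
  P2: blocked at fork node beta ∈ conditioning set.
  P3: blocked at fork node beta ∈ conditioning set.
  P4: blocked at chain node mu ∈ conditioning set.
  P5: blocked at chain node mu ∈ conditioning set.
  P6: blocked at fork node mu ∈ conditioning set.
{beta, mu} satisfies the backdoor criterion.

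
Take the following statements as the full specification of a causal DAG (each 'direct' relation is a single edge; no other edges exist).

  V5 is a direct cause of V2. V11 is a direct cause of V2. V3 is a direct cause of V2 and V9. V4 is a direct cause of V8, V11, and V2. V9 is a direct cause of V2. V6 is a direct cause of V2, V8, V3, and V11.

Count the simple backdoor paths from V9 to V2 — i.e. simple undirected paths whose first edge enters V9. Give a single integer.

A backdoor path from V9 to V2 is any simple undirected path whose first edge points into V9 (i.e. leaves V9 via a parent).
Parents of V9: {V3}.
Enumerating:
  P1: V9 <- V3 <- V6 -> V11 <- V4 -> V2
  P2: V9 <- V3 <- V6 -> V11 -> V2
  P3: V9 <- V3 <- V6 -> V8 <- V4 -> V11 -> V2
  P4: V9 <- V3 <- V6 -> V8 <- V4 -> V2
  P5: V9 <- V3 <- V6 -> V2
  P6: V9 <- V3 -> V2
That exhausts the simple backdoor paths. Count: 6.

6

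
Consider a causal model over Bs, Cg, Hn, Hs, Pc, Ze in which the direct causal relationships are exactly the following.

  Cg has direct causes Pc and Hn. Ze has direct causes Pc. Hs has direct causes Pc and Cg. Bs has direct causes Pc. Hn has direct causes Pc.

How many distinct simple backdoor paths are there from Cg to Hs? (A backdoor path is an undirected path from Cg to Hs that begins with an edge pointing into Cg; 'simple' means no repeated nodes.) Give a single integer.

A backdoor path from Cg to Hs is any simple undirected path whose first edge points into Cg (i.e. leaves Cg via a parent).
Parents of Cg: {Hn, Pc}.
Enumerating:
  P1: Cg <- Pc -> Hs
  P2: Cg <- Hn <- Pc -> Hs
That exhausts the simple backdoor paths. Count: 2.

2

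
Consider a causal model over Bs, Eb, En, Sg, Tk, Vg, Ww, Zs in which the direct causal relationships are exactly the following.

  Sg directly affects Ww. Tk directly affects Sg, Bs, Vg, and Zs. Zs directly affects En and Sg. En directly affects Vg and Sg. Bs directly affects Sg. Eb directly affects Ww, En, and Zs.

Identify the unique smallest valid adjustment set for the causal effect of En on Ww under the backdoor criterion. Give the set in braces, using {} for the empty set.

{Eb, Zs}

Variables eligible for adjustment (non-descendants of En, excluding En and Ww): {Bs, Eb, Tk, Zs}.
Backdoor paths from En to Ww:
  P1: En <- Eb -> Zs <- Tk -> Bs -> Sg -> Ww
  P2: En <- Eb -> Zs <- Tk -> Sg -> Ww
  P3: En <- Eb -> Zs -> Sg -> Ww
  P4: En <- Eb -> Ww
  P5: En <- Zs <- Tk -> Bs -> Sg -> Ww
  P6: En <- Zs <- Tk -> Sg -> Ww
  P7: En <- Zs <- Eb -> Ww
  P8: En <- Zs -> Sg -> Ww
The empty set is not sufficient: P3 (En <- Eb -> Zs -> Sg -> Ww) has no collider blocking it and no conditioned non-collider, so it is open.
Try {Eb, Zs}:
  P1: blocked at fork node Eb ∈ conditioning set.
  P2: blocked at fork node Eb ∈ conditioning set.
  P3: blocked at fork node Eb ∈ conditioning set.
  P4: blocked at fork node Eb ∈ conditioning set.
  P5: blocked at chain node Zs ∈ conditioning set.
  P6: blocked at chain node Zs ∈ conditioning set.
  P7: blocked at chain node Zs ∈ conditioning set.
  P8: blocked at fork node Zs ∈ conditioning set.
{Eb, Zs} contains no descendant of En and blocks every backdoor path.
Every element of {Eb, Zs} is needed (dropping Eb leaves P1 open; dropping Zs leaves P5 open), so no proper subset is valid.
Among all size-2 subsets of the eligible variables, only {Eb, Zs} blocks every backdoor path, so it is the unique smallest valid adjustment set.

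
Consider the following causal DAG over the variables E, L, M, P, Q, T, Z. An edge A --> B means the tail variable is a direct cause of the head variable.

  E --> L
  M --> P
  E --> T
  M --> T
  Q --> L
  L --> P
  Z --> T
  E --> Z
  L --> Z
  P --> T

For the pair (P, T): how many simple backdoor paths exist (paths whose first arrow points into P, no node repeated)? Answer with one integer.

A backdoor path from P to T is any simple undirected path whose first edge points into P (i.e. leaves P via a parent).
Parents of P: {L, M}.
Enumerating:
  P1: P <- M -> T
  P2: P <- L <- E -> Z -> T
  P3: P <- L <- E -> T
  P4: P <- L -> Z <- E -> T
  P5: P <- L -> Z -> T
That exhausts the simple backdoor paths. Count: 5.

5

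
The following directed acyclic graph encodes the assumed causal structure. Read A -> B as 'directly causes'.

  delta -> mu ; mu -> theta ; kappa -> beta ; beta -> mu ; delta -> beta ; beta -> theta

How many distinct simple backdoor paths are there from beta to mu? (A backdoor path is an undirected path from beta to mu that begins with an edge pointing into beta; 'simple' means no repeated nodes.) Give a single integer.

A backdoor path from beta to mu is any simple undirected path whose first edge points into beta (i.e. leaves beta via a parent).
Parents of beta: {delta, kappa}.
Enumerating:
  P1: beta <- delta -> mu
That exhausts the simple backdoor paths. Count: 1.

1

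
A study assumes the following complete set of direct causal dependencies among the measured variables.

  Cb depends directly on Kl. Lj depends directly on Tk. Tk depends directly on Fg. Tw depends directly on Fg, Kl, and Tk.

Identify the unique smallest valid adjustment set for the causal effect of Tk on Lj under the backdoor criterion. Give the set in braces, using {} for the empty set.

{}

Variables eligible for adjustment (non-descendants of Tk, excluding Tk and Lj): {Cb, Fg, Kl}.
Backdoor paths from Tk to Lj:
  (none)
With no backdoor paths the empty set already satisfies the criterion, and it is trivially minimal.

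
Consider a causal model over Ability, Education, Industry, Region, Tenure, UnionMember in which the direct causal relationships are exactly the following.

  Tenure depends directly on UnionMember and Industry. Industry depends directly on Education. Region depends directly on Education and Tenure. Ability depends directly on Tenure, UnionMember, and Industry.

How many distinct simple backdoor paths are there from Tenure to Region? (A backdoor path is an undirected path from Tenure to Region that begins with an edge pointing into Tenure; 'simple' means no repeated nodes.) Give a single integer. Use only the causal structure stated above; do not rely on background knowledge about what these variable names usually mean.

A backdoor path from Tenure to Region is any simple undirected path whose first edge points into Tenure (i.e. leaves Tenure via a parent).
Parents of Tenure: {Industry, UnionMember}.
Enumerating:
  P1: Tenure <- Industry <- Education -> Region
  P2: Tenure <- UnionMember -> Ability <- Industry <- Education -> Region
That exhausts the simple backdoor paths. Count: 2.

2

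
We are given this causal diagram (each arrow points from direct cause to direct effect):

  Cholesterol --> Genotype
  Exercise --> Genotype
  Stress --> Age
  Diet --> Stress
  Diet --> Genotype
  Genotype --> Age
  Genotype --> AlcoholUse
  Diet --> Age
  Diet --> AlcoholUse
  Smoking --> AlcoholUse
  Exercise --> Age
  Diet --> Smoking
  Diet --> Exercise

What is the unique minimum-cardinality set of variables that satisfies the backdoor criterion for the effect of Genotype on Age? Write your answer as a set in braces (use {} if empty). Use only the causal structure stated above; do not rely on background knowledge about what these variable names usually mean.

{Diet, Exercise}

Variables eligible for adjustment (non-descendants of Genotype, excluding Genotype and Age): {Cholesterol, Diet, Exercise, Smoking, Stress}.
Backdoor paths from Genotype to Age:
  P1: Genotype <- Diet -> Exercise -> Age
  P2: Genotype <- Diet -> Stress -> Age
  P3: Genotype <- Diet -> Age
  P4: Genotype <- Exercise <- Diet -> Stress -> Age
  P5: Genotype <- Exercise <- Diet -> Age
  P6: Genotype <- Exercise -> Age
The empty set is not sufficient: P1 (Genotype <- Diet -> Exercise -> Age) has no collider blocking it and no conditioned non-collider, so it is open.
Try {Diet, Exercise}:
  P1: blocked at fork node Diet ∈ conditioning set.
  P2: blocked at fork node Diet ∈ conditioning set.
  P3: blocked at fork node Diet ∈ conditioning set.
  P4: blocked at chain node Exercise ∈ conditioning set.
  P5: blocked at chain node Exercise ∈ conditioning set.
  P6: blocked at fork node Exercise ∈ conditioning set.
{Diet, Exercise} contains no descendant of Genotype and blocks every backdoor path.
Every element of {Diet, Exercise} is needed (dropping Diet leaves P2 open; dropping Exercise leaves P6 open), so no proper subset is valid.
Among all size-2 subsets of the eligible variables, only {Diet, Exercise} blocks every backdoor path, so it is the unique smallest valid adjustment set.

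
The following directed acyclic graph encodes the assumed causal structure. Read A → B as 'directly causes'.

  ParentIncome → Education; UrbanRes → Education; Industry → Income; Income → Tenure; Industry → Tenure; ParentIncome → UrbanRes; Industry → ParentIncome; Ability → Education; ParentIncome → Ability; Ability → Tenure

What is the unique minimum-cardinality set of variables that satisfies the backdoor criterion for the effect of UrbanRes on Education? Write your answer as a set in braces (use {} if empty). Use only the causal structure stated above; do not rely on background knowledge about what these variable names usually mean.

Variables eligible for adjustment (non-descendants of UrbanRes, excluding UrbanRes and Education): {Ability, Income, Industry, ParentIncome, Tenure}.
Backdoor paths from UrbanRes to Education:
  P1: UrbanRes <- ParentIncome <- Industry -> Income -> Tenure <- Ability -> Education
  P2: UrbanRes <- ParentIncome <- Industry -> Tenure <- Ability -> Education
  P3: UrbanRes <- ParentIncome -> Ability -> Education
  P4: UrbanRes <- ParentIncome -> Education
The empty set is not sufficient: P3 (UrbanRes <- ParentIncome -> Ability -> Education) has no collider blocking it and no conditioned non-collider, so it is open.
Try {ParentIncome}:
  P1: blocked at chain node ParentIncome ∈ conditioning set.
  P2: blocked at chain node ParentIncome ∈ conditioning set.
  P3: blocked at fork node ParentIncome ∈ conditioning set.
  P4: blocked at fork node ParentIncome ∈ conditioning set.
{ParentIncome} contains no descendant of UrbanRes and blocks every backdoor path.
No other singleton works — e.g. {Industry} leaves P3 open — so {ParentIncome} is the unique smallest valid adjustment set.

{ParentIncome}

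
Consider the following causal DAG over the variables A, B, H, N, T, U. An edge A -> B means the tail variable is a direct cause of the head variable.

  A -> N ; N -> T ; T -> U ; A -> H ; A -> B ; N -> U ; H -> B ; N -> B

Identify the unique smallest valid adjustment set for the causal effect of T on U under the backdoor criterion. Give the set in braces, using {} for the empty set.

{N}

Variables eligible for adjustment (non-descendants of T, excluding T and U): {A, B, H, N}.
Backdoor paths from T to U:
  P1: T <- N -> U
The empty set is not sufficient: P1 (T <- N -> U) has no collider blocking it and no conditioned non-collider, so it is open.
Try {N}:
  P1: blocked at fork node N ∈ conditioning set.
{N} contains no descendant of T and blocks every backdoor path.
No other singleton works — e.g. {A} leaves P1 open — so {N} is the unique smallest valid adjustment set.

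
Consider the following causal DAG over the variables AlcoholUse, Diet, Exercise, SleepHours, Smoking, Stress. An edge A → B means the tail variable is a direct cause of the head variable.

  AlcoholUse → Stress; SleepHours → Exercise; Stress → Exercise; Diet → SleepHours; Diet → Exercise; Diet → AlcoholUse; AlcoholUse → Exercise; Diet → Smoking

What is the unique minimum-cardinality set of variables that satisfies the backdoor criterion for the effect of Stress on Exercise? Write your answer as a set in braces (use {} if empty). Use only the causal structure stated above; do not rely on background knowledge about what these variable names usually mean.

Variables eligible for adjustment (non-descendants of Stress, excluding Stress and Exercise): {AlcoholUse, Diet, SleepHours, Smoking}.
Backdoor paths from Stress to Exercise:
  P1: Stress <- AlcoholUse <- Diet -> SleepHours -> Exercise
  P2: Stress <- AlcoholUse <- Diet -> Exercise
  P3: Stress <- AlcoholUse -> Exercise
The empty set is not sufficient: P1 (Stress <- AlcoholUse <- Diet -> SleepHours -> Exercise) has no collider blocking it and no conditioned non-collider, so it is open.
Try {AlcoholUse}:
  P1: blocked at chain node AlcoholUse ∈ conditioning set.
  P2: blocked at chain node AlcoholUse ∈ conditioning set.
  P3: blocked at fork node AlcoholUse ∈ conditioning set.
{AlcoholUse} contains no descendant of Stress and blocks every backdoor path.
No other singleton works — e.g. {Diet} leaves P3 open — so {AlcoholUse} is the unique smallest valid adjustment set.

{AlcoholUse}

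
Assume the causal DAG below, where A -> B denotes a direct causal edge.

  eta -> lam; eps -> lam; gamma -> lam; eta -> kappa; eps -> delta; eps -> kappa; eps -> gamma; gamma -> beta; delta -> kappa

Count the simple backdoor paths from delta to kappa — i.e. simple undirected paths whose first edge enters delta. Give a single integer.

3

A backdoor path from delta to kappa is any simple undirected path whose first edge points into delta (i.e. leaves delta via a parent).
Parents of delta: {eps}.
Enumerating:
  P1: delta <- eps -> gamma -> lam <- eta -> kappa
  P2: delta <- eps -> kappa
  P3: delta <- eps -> lam <- eta -> kappa
That exhausts the simple backdoor paths. Count: 3.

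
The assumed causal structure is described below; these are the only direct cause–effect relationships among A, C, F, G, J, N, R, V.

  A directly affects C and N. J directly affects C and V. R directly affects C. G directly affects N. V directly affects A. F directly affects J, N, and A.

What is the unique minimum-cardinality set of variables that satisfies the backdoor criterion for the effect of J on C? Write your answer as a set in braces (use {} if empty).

Variables eligible for adjustment (non-descendants of J, excluding J and C): {F, G, R}.
Backdoor paths from J to C:
  P1: J <- F -> A -> C
  P2: J <- F -> N <- A -> C
The empty set is not sufficient: P1 (J <- F -> A -> C) has no collider blocking it and no conditioned non-collider, so it is open.
Try {F}:
  P1: blocked at fork node F ∈ conditioning set.
  P2: blocked at fork node F ∈ conditioning set.
{F} contains no descendant of J and blocks every backdoor path.
No other singleton works — e.g. {G} leaves P1 open — so {F} is the unique smallest valid adjustment set.

{F}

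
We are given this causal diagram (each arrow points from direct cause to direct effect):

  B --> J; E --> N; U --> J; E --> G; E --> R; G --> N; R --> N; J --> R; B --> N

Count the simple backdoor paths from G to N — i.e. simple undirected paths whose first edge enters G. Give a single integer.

3

A backdoor path from G to N is any simple undirected path whose first edge points into G (i.e. leaves G via a parent).
Parents of G: {E}.
Enumerating:
  P1: G <- E -> R <- J <- B -> N
  P2: G <- E -> R -> N
  P3: G <- E -> N
That exhausts the simple backdoor paths. Count: 3.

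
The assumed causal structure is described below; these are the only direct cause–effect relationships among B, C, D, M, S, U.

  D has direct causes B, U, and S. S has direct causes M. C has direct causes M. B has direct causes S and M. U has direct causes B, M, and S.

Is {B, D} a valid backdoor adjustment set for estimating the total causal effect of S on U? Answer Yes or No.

Backdoor paths from S to U (paths whose first edge points into S):
  P1: S <- M -> B -> U
  P2: S <- M -> B -> D <- U
  P3: S <- M -> U
Condition 1 (no descendant of S in the set): FAILS — B and D are descendants of S.
Condition 2 (every backdoor path blocked by {B, D}):
  P1: blocked at chain node B ∈ conditioning set.
  P2: blocked at chain node B ∈ conditioning set.
  P3: open — no interior node is in the conditioning set.
{B, D} does not satisfy the backdoor criterion.

No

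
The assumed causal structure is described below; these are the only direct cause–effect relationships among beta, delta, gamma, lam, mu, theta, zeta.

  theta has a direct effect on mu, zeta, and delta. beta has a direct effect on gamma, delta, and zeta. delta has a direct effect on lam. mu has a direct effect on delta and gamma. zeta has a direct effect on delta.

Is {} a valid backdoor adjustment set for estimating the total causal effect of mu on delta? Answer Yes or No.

Backdoor paths from mu to delta (paths whose first edge points into mu):
  P1: mu <- theta -> zeta <- beta -> delta
  P2: mu <- theta -> zeta -> delta
  P3: mu <- theta -> delta
Condition 1 (no descendant of mu in the set): holds — descendants of mu are {delta, gamma, lam}; none are in {}.
Condition 2 (every backdoor path blocked by {}):
  P1: blocked at collider zeta (neither it nor any descendant is in the conditioning set).
  P2: open — no interior node is in the conditioning set.
  P3: open — no interior node is in the conditioning set.
{} does not satisfy the backdoor criterion.

No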